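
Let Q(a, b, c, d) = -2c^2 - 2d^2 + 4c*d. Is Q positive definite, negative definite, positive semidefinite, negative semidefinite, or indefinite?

The associated matrix is A = [[0, 0, 0, 0], [0, 0, 0, 0], [0, 0, -2, 2], [0, 0, 2, -2]].
Congruent diagonalization of A (simultaneous row and column reduction) yields pivots 0, 0, -2, 0.
Counting signs: 1 negative, 3 zero.
Hence Q is negative semidefinite.

negative semidefinite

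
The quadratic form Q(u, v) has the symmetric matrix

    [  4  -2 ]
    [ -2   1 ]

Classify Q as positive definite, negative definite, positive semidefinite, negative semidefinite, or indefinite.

positive semidefinite

Row-reducing A symmetrically gives the diagonal entries 4, 0.
That gives 1 positive, 1 zero pivots.
Hence Q is positive semidefinite.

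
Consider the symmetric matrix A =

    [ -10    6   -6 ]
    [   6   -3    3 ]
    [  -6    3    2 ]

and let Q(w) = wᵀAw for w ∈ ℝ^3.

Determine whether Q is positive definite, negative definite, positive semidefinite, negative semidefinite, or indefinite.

indefinite

Symmetric row and column elimination reduces A to a congruent diagonal form with pivots -10, 3/5, 5.
Counting signs: 2 positive, 1 negative.
Hence Q is indefinite.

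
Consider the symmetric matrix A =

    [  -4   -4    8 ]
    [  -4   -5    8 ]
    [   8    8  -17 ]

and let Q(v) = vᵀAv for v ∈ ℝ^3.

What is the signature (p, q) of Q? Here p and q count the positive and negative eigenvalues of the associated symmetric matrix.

An LDLᵀ factorisation of A has diagonal entries -4, -1, -1.
Counting signs: 3 negative.

(0, 3)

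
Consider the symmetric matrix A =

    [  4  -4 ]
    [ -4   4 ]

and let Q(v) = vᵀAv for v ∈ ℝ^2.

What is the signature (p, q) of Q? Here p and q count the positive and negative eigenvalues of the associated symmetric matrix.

(1, 0)

Row-reducing A symmetrically gives the diagonal entries 4, 0.
Counting signs: 1 positive, 1 zero.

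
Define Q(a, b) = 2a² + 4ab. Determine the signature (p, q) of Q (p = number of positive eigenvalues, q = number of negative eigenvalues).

(1, 1)

The symmetric matrix is A = [[2, 2], [2, 0]].
Applying the same elementary operations to the rows and columns of A produces a congruent diagonal matrix with entries 2, -2.
Counting signs: 1 positive, 1 negative.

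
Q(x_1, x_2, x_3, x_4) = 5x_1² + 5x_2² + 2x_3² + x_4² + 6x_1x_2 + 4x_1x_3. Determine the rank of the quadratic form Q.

The associated matrix is A = [[5, 3, 2, 0], [3, 5, 0, 0], [2, 0, 2, 0], [0, 0, 0, 1]].
Applying the same elementary operations to the rows and columns of A produces a congruent diagonal matrix with entries 5, 16/5, 3/4, 1.
So there are 4 positive pivots.
The rank is the number of nonzero pivots: 4.

4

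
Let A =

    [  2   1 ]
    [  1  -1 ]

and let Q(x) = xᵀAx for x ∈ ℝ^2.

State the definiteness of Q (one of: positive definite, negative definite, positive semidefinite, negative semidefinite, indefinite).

indefinite

Row-reducing A symmetrically gives the diagonal entries 2, -3/2.
That gives 1 positive, 1 negative pivots.
Hence Q is indefinite.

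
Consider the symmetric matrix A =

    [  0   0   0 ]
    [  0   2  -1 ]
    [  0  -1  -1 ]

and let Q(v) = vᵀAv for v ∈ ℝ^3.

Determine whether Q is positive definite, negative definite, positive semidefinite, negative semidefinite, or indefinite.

Symmetric row and column elimination reduces A to a congruent diagonal form with pivots 0, 2, -3/2.
So there are 1 positive, 1 negative, 1 zero pivots.
Hence Q is indefinite.

indefinite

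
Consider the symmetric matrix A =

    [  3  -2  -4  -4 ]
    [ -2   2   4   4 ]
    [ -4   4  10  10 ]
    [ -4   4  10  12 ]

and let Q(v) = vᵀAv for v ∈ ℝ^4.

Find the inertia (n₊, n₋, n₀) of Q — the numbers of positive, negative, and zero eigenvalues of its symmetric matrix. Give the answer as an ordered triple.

Symmetric row and column elimination reduces A to a congruent diagonal form with pivots 3, 2/3, 2, 2.
So there are 4 positive pivots.

(4, 0, 0)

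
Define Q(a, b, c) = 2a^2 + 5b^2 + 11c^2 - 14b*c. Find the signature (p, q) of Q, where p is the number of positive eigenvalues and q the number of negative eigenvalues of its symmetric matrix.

Write A = [[2, 0, 0], [0, 5, -7], [0, -7, 11]].
Row-reducing A symmetrically gives the diagonal entries 2, 5, 6/5.
That gives 3 positive pivots.

(3, 0)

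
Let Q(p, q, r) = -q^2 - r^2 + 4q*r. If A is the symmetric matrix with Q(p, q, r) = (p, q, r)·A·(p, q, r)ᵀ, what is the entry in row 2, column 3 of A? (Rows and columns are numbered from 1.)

2

The coefficient of q·r in Q is 4. For a symmetric A this equals A[2,3] + A[3,2] = 2·A[2,3].
So A[2,3] = 4/2 = 2.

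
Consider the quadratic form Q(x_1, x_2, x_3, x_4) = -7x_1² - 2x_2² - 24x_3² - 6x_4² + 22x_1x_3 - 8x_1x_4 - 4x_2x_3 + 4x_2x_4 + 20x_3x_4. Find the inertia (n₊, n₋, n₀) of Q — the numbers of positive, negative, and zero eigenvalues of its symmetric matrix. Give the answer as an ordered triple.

The symmetric matrix is A = [[-7, 0, 11, -4], [0, -2, -2, 2], [11, -2, -24, 10], [-4, 2, 10, -6]].
Symmetric row and column elimination reduces A to a congruent diagonal form with pivots -7, -2, -33/7, -12/11.
So there are 4 negative pivots.

(0, 4, 0)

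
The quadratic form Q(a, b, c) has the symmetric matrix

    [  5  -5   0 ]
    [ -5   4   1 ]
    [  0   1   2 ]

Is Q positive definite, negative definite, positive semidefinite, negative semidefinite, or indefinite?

An LDLᵀ factorisation of A has diagonal entries 5, -1, 3.
So there are 2 positive, 1 negative pivots.
Hence Q is indefinite.

indefinite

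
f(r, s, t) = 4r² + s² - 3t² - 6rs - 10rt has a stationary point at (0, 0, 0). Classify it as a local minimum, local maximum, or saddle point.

The Hessian at the origin is H = [[8, -6, -10], [-6, 2, 0], [-10, 0, -6]].
An LDLᵀ factorisation of H has diagonal entries 8, -5/2, 4.
That gives 2 positive, 1 negative pivots.
H is indefinite, so the origin is a saddle point.

saddle point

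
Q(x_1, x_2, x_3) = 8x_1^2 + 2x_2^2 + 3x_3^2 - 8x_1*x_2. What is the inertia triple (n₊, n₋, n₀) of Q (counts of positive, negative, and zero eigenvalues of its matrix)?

The symmetric matrix is A = [[8, -4, 0], [-4, 2, 0], [0, 0, 3]].
Symmetric row and column elimination reduces A to a congruent diagonal form with pivots 8, 0, 3.
That gives 2 positive, 1 zero pivots.

(2, 0, 1)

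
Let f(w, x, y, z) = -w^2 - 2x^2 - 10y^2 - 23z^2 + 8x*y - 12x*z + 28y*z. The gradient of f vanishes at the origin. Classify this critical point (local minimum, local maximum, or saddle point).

The Hessian at the origin is H = [[-2, 0, 0, 0], [0, -4, 8, -12], [0, 8, -20, 28], [0, -12, 28, -46]].
Congruent diagonalization of H (simultaneous row and column reduction) yields pivots -2, -4, -4, -6.
So there are 4 negative pivots.
H is negative definite, so the origin is a strict local maximum.

local maximum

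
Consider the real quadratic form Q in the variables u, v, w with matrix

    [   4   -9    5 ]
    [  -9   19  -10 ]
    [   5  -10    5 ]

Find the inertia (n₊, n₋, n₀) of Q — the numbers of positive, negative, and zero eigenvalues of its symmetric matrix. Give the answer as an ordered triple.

Symmetric row and column elimination reduces A to a congruent diagonal form with pivots 4, -5/4, 0.
That gives 1 positive, 1 negative, 1 zero pivots.

(1, 1, 1)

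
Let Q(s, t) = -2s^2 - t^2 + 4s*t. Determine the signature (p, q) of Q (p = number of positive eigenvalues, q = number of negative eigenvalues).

The associated matrix is A = [[-2, 2], [2, -1]].
Applying the same elementary operations to the rows and columns of A produces a congruent diagonal matrix with entries -2, 1.
So there are 1 positive, 1 negative pivots.

(1, 1)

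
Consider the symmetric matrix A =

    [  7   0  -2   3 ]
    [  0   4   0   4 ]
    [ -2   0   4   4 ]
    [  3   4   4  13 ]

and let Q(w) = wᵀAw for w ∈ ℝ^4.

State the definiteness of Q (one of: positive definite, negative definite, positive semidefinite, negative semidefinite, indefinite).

positive definite

Leading principal minors: Δ_1 = 7, Δ_2 = 28, Δ_3 = 96, Δ_4 = 80.
All leading principal minors are positive, so by Sylvester's criterion Q is positive definite.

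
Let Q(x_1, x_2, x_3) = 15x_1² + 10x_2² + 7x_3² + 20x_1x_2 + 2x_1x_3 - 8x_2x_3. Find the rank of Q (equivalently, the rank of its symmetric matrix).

The symmetric matrix is A = [[15, 10, 1], [10, 10, -4], [1, -4, 7]].
Row-reducing A symmetrically gives the diagonal entries 15, 10/3, 2/5.
That gives 3 positive pivots.
The rank is the number of nonzero pivots: 3.

3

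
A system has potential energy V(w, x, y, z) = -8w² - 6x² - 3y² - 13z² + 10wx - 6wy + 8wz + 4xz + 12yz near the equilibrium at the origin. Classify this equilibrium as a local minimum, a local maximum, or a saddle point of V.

local maximum

The Hessian at the origin is H = [[-16, 10, -6, 8], [10, -12, 0, 4], [-6, 0, -6, 12], [8, 4, 12, -26]].
Row-reducing H symmetrically gives the diagonal entries -16, -23/4, -30/23, -2/5.
That gives 4 negative pivots.
H is negative definite, so the origin is a strict local maximum.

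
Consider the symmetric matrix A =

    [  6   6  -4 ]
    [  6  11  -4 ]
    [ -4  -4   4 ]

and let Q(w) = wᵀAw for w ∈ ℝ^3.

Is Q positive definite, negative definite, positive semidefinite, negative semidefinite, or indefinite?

Leading principal minors: Δ_1 = 6, Δ_2 = 30, Δ_3 = 40.
All leading principal minors are positive, so by Sylvester's criterion Q is positive definite.

positive definite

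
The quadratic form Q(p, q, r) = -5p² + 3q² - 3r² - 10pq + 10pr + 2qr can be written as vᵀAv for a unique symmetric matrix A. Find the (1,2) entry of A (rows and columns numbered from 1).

The coefficient of p·q in Q is -10. For a symmetric A this equals A[1,2] + A[2,1] = 2·A[1,2].
So A[1,2] = -10/2 = -5.

-5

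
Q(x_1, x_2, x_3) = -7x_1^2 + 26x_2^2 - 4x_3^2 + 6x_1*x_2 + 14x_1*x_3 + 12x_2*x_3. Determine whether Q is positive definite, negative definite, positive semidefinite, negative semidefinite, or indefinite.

The associated matrix is A = [[-7, 3, 7], [3, 26, 6], [7, 6, -4]].
Row-reducing A symmetrically gives the diagonal entries -7, 191/7, 6/191.
Counting signs: 2 positive, 1 negative.
Hence Q is indefinite.

indefinite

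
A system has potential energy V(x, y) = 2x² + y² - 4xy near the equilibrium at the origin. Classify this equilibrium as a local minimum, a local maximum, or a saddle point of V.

The Hessian at the origin is H = [[4, -4], [-4, 2]].
det H = 4·2 − (-4)² = -8 < 0, so H is indefinite.
Therefore the origin is a saddle point.

saddle point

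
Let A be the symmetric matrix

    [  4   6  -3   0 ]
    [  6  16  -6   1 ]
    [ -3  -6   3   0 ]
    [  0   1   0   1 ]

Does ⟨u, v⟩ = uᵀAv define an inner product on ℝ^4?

Leading principal minors: Δ_1 = 4, Δ_2 = 28, Δ_3 = 12, Δ_4 = 9.
All leading principal minors are positive, so by Sylvester's criterion Q is positive definite.
⟨·,·⟩ is an inner product exactly when A is positive definite.

yes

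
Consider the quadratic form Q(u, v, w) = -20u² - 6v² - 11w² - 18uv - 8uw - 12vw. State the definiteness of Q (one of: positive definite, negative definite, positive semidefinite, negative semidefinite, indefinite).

The symmetric matrix of Q is A = [[-20, -9, -4], [-9, -6, -6], [-4, -6, -11]].
Leading principal minors: Δ_1 = -20, Δ_2 = 39, Δ_3 = -45.
The signs alternate starting with Δ_1 < 0, so by Sylvester's criterion Q is negative definite.

negative definite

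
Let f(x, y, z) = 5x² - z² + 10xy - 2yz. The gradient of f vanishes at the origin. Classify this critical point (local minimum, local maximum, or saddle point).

saddle point

The Hessian at the origin is H = [[10, 10, 0], [10, 0, -2], [0, -2, -2]].
Row-reducing H symmetrically gives the diagonal entries 10, -10, -8/5.
That gives 1 positive, 2 negative pivots.
H is indefinite, so the origin is a saddle point.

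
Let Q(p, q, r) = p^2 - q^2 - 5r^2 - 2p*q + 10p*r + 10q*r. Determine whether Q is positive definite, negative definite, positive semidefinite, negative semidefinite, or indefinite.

indefinite

The symmetric matrix is A = [[1, -1, 5], [-1, -1, 5], [5, 5, -5]].
Row-reducing A symmetrically gives the diagonal entries 1, -2, 20.
That gives 2 positive, 1 negative pivots.
Hence Q is indefinite.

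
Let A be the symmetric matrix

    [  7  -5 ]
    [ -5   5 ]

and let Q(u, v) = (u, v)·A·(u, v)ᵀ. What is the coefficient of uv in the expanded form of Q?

-10

The coefficient of uv is A[1,2] + A[2,1] = 2·(-5) = -10.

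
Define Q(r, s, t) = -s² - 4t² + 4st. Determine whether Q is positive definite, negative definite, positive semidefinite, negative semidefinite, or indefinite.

Write A = [[0, 0, 0], [0, -1, 2], [0, 2, -4]].
Symmetric row and column elimination reduces A to a congruent diagonal form with pivots 0, -1, 0.
That gives 1 negative, 2 zero pivots.
Hence Q is negative semidefinite.

negative semidefinite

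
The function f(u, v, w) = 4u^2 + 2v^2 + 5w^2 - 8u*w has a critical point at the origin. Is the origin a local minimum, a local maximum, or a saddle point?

local minimum

The Hessian at the origin is H = [[8, 0, -8], [0, 4, 0], [-8, 0, 10]].
Congruent diagonalization of H (simultaneous row and column reduction) yields pivots 8, 4, 2.
That gives 3 positive pivots.
H is positive definite, so the origin is a strict local minimum.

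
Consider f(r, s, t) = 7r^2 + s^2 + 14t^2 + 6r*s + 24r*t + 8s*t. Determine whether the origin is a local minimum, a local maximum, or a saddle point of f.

The Hessian at the origin is H = [[14, 6, 24], [6, 2, 8], [24, 8, 28]].
Congruent diagonalization of H (simultaneous row and column reduction) yields pivots 14, -4/7, -4.
Counting signs: 1 positive, 2 negative.
H is indefinite, so the origin is a saddle point.

saddle point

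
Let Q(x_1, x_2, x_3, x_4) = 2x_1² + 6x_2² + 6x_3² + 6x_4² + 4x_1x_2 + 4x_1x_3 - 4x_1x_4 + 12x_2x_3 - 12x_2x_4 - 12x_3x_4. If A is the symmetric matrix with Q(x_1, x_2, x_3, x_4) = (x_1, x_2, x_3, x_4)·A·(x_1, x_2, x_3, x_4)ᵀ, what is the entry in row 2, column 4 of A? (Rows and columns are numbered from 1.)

-6

The coefficient of x_2·x_4 in Q is -12. For a symmetric A this equals A[2,4] + A[4,2] = 2·A[2,4].
So A[2,4] = -12/2 = -6.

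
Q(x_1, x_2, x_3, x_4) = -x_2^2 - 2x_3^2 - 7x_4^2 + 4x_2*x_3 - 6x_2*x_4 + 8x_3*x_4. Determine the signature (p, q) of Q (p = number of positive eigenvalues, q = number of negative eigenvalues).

The symmetric matrix is A = [[0, 0, 0, 0], [0, -1, 2, -3], [0, 2, -2, 4], [0, -3, 4, -7]].
Row-reducing A symmetrically gives the diagonal entries 0, -1, 2, 0.
That gives 1 positive, 1 negative, 2 zero pivots.

(1, 1)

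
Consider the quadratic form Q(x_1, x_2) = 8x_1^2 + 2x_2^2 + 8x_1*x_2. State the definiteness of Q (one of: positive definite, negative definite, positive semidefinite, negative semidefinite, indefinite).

positive semidefinite

The symmetric matrix of Q is [[8, 4], [4, 2]].
For the 2×2 matrix [[8, 4], [4, 2]]: det = 8·2 − (4)² = 0, trace = 10.
det = 0 so one eigenvalue is zero; the form is semidefinite with the sign of the trace.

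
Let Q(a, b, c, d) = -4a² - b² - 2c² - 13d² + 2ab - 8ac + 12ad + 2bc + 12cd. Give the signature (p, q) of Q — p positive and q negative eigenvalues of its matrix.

Write A = [[-4, 1, -4, 6], [1, -1, 1, 0], [-4, 1, -2, 6], [6, 0, 6, -13]].
An LDLᵀ factorisation of A has diagonal entries -4, -3/4, 2, -1.
That gives 1 positive, 3 negative pivots.

(1, 3)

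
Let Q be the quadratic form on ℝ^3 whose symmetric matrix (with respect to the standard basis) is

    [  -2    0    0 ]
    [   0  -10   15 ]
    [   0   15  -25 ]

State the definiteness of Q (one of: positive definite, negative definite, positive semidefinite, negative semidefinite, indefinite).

negative definite

Leading principal minors: Δ_1 = -2, Δ_2 = 20, Δ_3 = -50.
The signs alternate starting with Δ_1 < 0, so by Sylvester's criterion Q is negative definite.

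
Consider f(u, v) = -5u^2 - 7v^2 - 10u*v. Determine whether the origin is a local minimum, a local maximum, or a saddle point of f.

The Hessian at the origin is H = [[-10, -10], [-10, -14]].
det H = -10·-14 − (-10)² = 40 > 0 and H[1,1] = -10 < 0, so H is negative definite.
Therefore the origin is a local maximum.

local maximum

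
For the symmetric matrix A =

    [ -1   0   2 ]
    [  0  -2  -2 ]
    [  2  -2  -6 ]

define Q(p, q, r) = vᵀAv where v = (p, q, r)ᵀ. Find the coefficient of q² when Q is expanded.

-2

The coefficient of q² is the diagonal entry A[2,2] = -2.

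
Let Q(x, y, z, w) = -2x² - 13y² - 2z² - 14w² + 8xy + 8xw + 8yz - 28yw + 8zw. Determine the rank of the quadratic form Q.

Write A = [[-2, 4, 0, 4], [4, -13, 4, -14], [0, 4, -2, 4], [4, -14, 4, -14]].
Applying the same elementary operations to the rows and columns of A produces a congruent diagonal matrix with entries -2, -5, 6/5, 2/3.
Counting signs: 2 positive, 2 negative.
The rank is the number of nonzero pivots: 4.

4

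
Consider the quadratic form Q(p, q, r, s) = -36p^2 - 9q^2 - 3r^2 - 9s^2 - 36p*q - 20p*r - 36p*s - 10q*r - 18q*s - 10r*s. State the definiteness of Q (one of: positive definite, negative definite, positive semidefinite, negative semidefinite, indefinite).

The associated matrix is A = [[-36, -18, -10, -18], [-18, -9, -5, -9], [-10, -5, -3, -5], [-18, -9, -5, -9]].
Congruent diagonalization of A (simultaneous row and column reduction) yields pivots -36, 0, -2/9, 0.
That gives 2 negative, 2 zero pivots.
Hence Q is negative semidefinite.

negative semidefinite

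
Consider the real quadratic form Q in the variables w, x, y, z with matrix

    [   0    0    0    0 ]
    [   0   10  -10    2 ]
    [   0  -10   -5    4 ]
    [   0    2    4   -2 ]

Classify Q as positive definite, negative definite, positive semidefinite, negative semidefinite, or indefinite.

Symmetric row and column elimination reduces A to a congruent diagonal form with pivots 0, 10, -15, 0.
That gives 1 positive, 1 negative, 2 zero pivots.
Hence Q is indefinite.

indefinite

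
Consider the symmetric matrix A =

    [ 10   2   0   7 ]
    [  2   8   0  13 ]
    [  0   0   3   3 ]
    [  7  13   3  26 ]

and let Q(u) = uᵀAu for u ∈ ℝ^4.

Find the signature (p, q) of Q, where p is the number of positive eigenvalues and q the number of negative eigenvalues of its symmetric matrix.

(4, 0)

An LDLᵀ factorisation of A has diagonal entries 10, 38/5, 3, 15/38.
That gives 4 positive pivots.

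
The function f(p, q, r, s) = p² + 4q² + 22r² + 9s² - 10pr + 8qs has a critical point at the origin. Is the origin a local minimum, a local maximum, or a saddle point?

The Hessian at the origin is H = [[2, 0, -10, 0], [0, 8, 0, 8], [-10, 0, 44, 0], [0, 8, 0, 18]].
Applying the same elementary operations to the rows and columns of H produces a congruent diagonal matrix with entries 2, 8, -6, 10.
So there are 3 positive, 1 negative pivots.
H is indefinite, so the origin is a saddle point.

saddle point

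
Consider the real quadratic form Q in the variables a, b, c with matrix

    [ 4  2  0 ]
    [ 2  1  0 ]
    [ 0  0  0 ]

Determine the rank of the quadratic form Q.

Congruent diagonalization of A (simultaneous row and column reduction) yields pivots 4, 0, 0.
That gives 1 positive, 2 zero pivots.
The rank is the number of nonzero pivots: 1.

1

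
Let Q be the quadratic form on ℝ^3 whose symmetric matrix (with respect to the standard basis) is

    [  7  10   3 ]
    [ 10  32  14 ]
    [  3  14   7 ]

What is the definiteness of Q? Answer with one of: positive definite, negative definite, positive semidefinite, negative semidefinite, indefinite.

Row-reducing A symmetrically gives the diagonal entries 7, 124/7, 12/31.
That gives 3 positive pivots.
Hence Q is positive definite.

positive definite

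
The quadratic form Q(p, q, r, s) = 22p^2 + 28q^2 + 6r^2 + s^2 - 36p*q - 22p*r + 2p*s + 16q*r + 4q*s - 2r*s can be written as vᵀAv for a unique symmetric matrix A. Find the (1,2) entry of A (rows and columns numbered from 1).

-18

The coefficient of p·q in Q is -36. For a symmetric A this equals A[1,2] + A[2,1] = 2·A[1,2].
So A[1,2] = -36/2 = -18.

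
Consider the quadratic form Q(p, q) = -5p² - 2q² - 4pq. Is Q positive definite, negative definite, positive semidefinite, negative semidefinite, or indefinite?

Write A = [[-5, -2], [-2, -2]].
Applying the same elementary operations to the rows and columns of A produces a congruent diagonal matrix with entries -5, -6/5.
So there are 2 negative pivots.
Hence Q is negative definite.

negative definite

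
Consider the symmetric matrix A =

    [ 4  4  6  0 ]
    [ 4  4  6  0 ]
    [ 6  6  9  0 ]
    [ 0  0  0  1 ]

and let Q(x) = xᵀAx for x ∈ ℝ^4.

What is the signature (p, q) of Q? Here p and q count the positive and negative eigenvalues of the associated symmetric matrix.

Row-reducing A symmetrically gives the diagonal entries 4, 0, 0, 1.
So there are 2 positive, 2 zero pivots.

(2, 0)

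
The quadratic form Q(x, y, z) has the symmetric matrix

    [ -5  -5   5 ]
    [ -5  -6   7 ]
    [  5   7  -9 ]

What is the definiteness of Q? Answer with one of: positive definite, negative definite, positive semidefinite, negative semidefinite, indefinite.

negative semidefinite

Symmetric row and column elimination reduces A to a congruent diagonal form with pivots -5, -1, 0.
Counting signs: 2 negative, 1 zero.
Hence Q is negative semidefinite.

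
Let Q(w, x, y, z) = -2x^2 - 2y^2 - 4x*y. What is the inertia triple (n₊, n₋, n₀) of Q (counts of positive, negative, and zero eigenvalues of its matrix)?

Write A = [[0, 0, 0, 0], [0, -2, -2, 0], [0, -2, -2, 0], [0, 0, 0, 0]].
Applying the same elementary operations to the rows and columns of A produces a congruent diagonal matrix with entries 0, -2, 0, 0.
Counting signs: 1 negative, 3 zero.

(0, 1, 3)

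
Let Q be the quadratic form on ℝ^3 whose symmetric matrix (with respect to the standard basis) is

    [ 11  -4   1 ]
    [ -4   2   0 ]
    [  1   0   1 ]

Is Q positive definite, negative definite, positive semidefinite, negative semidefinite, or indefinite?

An LDLᵀ factorisation of A has diagonal entries 11, 6/11, 2/3.
That gives 3 positive pivots.
Hence Q is positive definite.

positive definite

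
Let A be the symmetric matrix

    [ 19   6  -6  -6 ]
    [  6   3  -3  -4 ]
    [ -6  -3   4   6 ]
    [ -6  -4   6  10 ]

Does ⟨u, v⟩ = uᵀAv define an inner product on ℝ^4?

Row-reducing A symmetrically gives the diagonal entries 19, 21/19, 1, 2/21.
That gives 4 positive pivots.
Hence Q is positive definite.
⟨·,·⟩ is an inner product exactly when A is positive definite.

yes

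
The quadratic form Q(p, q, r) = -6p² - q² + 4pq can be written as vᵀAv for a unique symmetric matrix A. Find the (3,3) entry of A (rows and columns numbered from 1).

0

The coefficient of r² in Q is 0, and that is exactly A[3,3].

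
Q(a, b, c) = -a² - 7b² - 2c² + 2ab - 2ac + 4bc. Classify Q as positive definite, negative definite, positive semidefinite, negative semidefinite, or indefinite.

The symmetric matrix of Q is A = [[-1, 1, -1], [1, -7, 2], [-1, 2, -2]].
Leading principal minors: Δ_1 = -1, Δ_2 = 6, Δ_3 = -5.
The signs alternate starting with Δ_1 < 0, so by Sylvester's criterion Q is negative definite.

negative definite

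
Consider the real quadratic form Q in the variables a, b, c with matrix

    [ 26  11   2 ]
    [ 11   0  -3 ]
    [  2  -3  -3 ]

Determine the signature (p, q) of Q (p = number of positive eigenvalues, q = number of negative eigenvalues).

(2, 1)

Row-reducing A symmetrically gives the diagonal entries 26, -121/26, 3/121.
So there are 2 positive, 1 negative pivots.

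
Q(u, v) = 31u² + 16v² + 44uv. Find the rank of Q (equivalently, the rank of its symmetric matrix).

The symmetric matrix is A = [[31, 22], [22, 16]].
Congruent diagonalization of A (simultaneous row and column reduction) yields pivots 31, 12/31.
Counting signs: 2 positive.
The rank is the number of nonzero pivots: 2.

2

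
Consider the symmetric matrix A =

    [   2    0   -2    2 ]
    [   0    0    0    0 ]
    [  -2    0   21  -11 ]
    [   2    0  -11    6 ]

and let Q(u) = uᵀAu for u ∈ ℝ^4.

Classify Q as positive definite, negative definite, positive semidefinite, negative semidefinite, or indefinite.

indefinite

Congruent diagonalization of A (simultaneous row and column reduction) yields pivots 2, 0, 19, -5/19.
So there are 2 positive, 1 negative, 1 zero pivots.
Hence Q is indefinite.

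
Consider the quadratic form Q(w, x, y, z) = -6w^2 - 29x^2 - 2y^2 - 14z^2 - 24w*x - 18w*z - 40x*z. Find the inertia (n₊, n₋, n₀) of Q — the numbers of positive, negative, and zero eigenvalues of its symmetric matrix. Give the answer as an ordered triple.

Write A = [[-6, -12, 0, -9], [-12, -29, 0, -20], [0, 0, -2, 0], [-9, -20, 0, -14]].
Applying the same elementary operations to the rows and columns of A produces a congruent diagonal matrix with entries -6, -5, -2, 3/10.
Counting signs: 1 positive, 3 negative.

(1, 3, 0)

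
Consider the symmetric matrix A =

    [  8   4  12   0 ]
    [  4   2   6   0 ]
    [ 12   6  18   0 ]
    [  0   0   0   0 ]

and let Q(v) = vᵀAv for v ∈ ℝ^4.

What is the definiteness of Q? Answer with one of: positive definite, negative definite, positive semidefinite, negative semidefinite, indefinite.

Congruent diagonalization of A (simultaneous row and column reduction) yields pivots 8, 0, 0, 0.
That gives 1 positive, 3 zero pivots.
Hence Q is positive semidefinite.

positive semidefinite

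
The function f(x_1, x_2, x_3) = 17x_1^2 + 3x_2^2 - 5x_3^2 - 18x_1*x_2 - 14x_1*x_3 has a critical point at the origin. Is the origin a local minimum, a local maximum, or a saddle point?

The Hessian at the origin is H = [[34, -18, -14], [-18, 6, 0], [-14, 0, -10]].
Applying the same elementary operations to the rows and columns of H produces a congruent diagonal matrix with entries 34, -60/17, -1/5.
That gives 1 positive, 2 negative pivots.
H is indefinite, so the origin is a saddle point.

saddle point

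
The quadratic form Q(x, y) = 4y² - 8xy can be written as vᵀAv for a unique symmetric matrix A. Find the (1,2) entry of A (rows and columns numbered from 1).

The coefficient of x·y in Q is -8. For a symmetric A this equals A[1,2] + A[2,1] = 2·A[1,2].
So A[1,2] = -8/2 = -4.

-4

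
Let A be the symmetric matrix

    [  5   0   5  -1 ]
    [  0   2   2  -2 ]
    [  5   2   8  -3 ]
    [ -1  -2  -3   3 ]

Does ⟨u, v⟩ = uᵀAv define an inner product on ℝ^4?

yes

Applying the same elementary operations to the rows and columns of A produces a congruent diagonal matrix with entries 5, 2, 1, 4/5.
Counting signs: 4 positive.
Hence Q is positive definite.
⟨·,·⟩ is an inner product exactly when A is positive definite.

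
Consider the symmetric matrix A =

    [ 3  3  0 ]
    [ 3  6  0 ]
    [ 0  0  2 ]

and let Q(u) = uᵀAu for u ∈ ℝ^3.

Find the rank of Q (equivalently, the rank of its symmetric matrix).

3

Applying the same elementary operations to the rows and columns of A produces a congruent diagonal matrix with entries 3, 3, 2.
Counting signs: 3 positive.
The rank is the number of nonzero pivots: 3.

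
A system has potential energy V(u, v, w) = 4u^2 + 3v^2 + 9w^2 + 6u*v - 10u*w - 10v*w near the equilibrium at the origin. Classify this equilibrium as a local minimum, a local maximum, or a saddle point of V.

The Hessian at the origin is H = [[8, 6, -10], [6, 6, -10], [-10, -10, 18]].
Applying the same elementary operations to the rows and columns of H produces a congruent diagonal matrix with entries 8, 3/2, 4/3.
That gives 3 positive pivots.
H is positive definite, so the origin is a strict local minimum.

local minimum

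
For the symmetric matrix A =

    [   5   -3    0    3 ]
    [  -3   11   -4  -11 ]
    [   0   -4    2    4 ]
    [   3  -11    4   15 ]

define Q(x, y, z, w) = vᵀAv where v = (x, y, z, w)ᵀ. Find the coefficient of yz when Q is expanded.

The coefficient of yz is A[2,3] + A[3,2] = 2·(-4) = -8.

-8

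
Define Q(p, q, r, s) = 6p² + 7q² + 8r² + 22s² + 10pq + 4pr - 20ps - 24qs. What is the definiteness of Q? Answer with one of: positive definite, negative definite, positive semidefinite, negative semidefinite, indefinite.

positive definite

Write A = [[6, 5, 2, -10], [5, 7, 0, -12], [2, 0, 8, 0], [-10, -12, 0, 22]].
Applying the same elementary operations to the rows and columns of A produces a congruent diagonal matrix with entries 6, 17/6, 108/17, 10/27.
So there are 4 positive pivots.
Hence Q is positive definite.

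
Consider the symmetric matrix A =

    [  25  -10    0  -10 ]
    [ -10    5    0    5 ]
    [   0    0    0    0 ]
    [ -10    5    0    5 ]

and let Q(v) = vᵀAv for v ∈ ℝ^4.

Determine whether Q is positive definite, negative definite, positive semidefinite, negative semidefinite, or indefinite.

Row-reducing A symmetrically gives the diagonal entries 25, 1, 0, 0.
That gives 2 positive, 2 zero pivots.
Hence Q is positive semidefinite.

positive semidefinite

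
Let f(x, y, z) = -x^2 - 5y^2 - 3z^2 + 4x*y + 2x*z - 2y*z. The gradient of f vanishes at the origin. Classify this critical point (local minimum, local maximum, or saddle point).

The Hessian at the origin is H = [[-2, 4, 2], [4, -10, -2], [2, -2, -6]].
Symmetric row and column elimination reduces H to a congruent diagonal form with pivots -2, -2, -2.
So there are 3 negative pivots.
H is negative definite, so the origin is a strict local maximum.

local maximum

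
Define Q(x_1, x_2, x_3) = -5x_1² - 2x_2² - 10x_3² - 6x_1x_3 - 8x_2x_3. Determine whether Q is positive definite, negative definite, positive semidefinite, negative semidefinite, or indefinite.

negative definite

The symmetric matrix of Q is A = [[-5, 0, -3], [0, -2, -4], [-3, -4, -10]].
Leading principal minors: Δ_1 = -5, Δ_2 = 10, Δ_3 = -2.
The signs alternate starting with Δ_1 < 0, so by Sylvester's criterion Q is negative definite.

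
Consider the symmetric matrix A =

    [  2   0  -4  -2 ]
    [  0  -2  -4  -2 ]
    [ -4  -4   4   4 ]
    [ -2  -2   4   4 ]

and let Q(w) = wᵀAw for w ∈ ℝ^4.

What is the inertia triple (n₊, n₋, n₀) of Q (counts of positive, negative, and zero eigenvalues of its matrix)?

Applying the same elementary operations to the rows and columns of A produces a congruent diagonal matrix with entries 2, -2, 4, 0.
That gives 2 positive, 1 negative, 1 zero pivots.

(2, 1, 1)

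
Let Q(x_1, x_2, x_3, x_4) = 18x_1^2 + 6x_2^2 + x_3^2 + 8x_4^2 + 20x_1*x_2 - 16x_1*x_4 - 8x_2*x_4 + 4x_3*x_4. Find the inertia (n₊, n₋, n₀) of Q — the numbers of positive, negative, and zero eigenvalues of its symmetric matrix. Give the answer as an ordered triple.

The symmetric matrix is A = [[18, 10, 0, -8], [10, 6, 0, -4], [0, 0, 1, 2], [-8, -4, 2, 8]].
Row-reducing A symmetrically gives the diagonal entries 18, 4/9, 1, 0.
So there are 3 positive, 1 zero pivots.

(3, 0, 1)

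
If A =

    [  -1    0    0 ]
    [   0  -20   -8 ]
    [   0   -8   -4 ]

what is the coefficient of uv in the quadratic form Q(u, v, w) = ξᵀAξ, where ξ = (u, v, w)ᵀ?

The coefficient of uv is A[1,2] + A[2,1] = 2·0 = 0.

0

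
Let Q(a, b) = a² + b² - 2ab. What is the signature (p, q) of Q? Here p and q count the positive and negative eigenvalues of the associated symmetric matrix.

(1, 0)

The symmetric matrix is A = [[1, -1], [-1, 1]].
Symmetric row and column elimination reduces A to a congruent diagonal form with pivots 1, 0.
So there are 1 positive, 1 zero pivots.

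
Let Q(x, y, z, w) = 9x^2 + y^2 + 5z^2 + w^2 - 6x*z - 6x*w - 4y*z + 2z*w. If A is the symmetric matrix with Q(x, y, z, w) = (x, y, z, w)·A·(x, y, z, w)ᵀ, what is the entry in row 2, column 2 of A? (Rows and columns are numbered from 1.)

1

The coefficient of y^2 in Q is 1, and that is exactly A[2,2].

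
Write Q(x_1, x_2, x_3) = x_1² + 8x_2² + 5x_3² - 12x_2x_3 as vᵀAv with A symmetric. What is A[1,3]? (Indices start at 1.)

0

The coefficient of x_1·x_3 in Q is 0. For a symmetric A this equals A[1,3] + A[3,1] = 2·A[1,3].
So A[1,3] = 0/2 = 0.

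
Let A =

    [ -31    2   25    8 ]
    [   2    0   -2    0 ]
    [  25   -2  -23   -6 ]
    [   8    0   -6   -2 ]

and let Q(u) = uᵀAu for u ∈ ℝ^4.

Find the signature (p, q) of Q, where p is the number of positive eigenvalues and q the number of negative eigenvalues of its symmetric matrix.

Row-reducing A symmetrically gives the diagonal entries -31, 4/31, -4, -1.
So there are 1 positive, 3 negative pivots.

(1, 3)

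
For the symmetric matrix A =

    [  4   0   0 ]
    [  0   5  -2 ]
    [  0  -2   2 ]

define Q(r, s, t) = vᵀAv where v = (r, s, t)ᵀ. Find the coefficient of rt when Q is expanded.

0

The coefficient of rt is A[1,3] + A[3,1] = 2·0 = 0.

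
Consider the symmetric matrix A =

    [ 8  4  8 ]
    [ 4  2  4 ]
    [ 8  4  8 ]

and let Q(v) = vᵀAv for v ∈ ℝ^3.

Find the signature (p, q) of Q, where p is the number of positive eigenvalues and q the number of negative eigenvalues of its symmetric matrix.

Row-reducing A symmetrically gives the diagonal entries 8, 0, 0.
That gives 1 positive, 2 zero pivots.

(1, 0)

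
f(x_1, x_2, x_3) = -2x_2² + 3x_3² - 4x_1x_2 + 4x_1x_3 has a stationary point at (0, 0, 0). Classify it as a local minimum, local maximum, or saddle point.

saddle point

The Hessian at the origin is H = [[0, -4, 4], [-4, -4, 0], [4, 0, 6]].
H is indefinite, so the origin is a saddle point.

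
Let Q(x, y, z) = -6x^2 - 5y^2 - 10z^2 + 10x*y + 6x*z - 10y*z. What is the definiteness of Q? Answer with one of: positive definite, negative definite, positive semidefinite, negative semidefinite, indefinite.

The associated matrix is A = [[-6, 5, 3], [5, -5, -5], [3, -5, -10]].
Congruent diagonalization of A (simultaneous row and column reduction) yields pivots -6, -5/6, -1.
Counting signs: 3 negative.
Hence Q is negative definite.

negative definite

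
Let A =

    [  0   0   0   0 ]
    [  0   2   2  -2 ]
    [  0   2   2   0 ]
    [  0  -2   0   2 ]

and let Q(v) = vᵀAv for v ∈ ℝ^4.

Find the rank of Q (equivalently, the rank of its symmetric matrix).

Row reduction of A gives 3 nonzero rows, so rank A = 3.

3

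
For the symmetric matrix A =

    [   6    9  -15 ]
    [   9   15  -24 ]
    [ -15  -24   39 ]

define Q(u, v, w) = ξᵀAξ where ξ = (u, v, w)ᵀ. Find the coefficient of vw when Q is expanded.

The coefficient of vw is A[2,3] + A[3,2] = 2·(-24) = -48.

-48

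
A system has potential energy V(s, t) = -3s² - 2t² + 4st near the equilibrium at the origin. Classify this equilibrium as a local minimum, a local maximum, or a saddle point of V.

The Hessian at the origin is H = [[-6, 4], [4, -4]].
det H = -6·-4 − (4)² = 8 > 0 and H[1,1] = -6 < 0, so H is negative definite.
Therefore the origin is a local maximum.

local maximum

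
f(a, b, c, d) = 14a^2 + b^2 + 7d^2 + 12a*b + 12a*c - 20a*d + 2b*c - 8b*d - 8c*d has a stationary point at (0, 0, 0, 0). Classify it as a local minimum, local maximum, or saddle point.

saddle point

The Hessian at the origin is H = [[28, 12, 12, -20], [12, 2, 2, -8], [12, 2, 0, -8], [-20, -8, -8, 14]].
Congruent diagonalization of H (simultaneous row and column reduction) yields pivots 28, -22/7, -2, -2/11.
That gives 1 positive, 3 negative pivots.
H is indefinite, so the origin is a saddle point.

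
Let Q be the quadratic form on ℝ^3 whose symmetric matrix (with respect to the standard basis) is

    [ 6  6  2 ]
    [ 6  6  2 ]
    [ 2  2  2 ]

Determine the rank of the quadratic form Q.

Row-reducing A symmetrically gives the diagonal entries 6, 0, 4/3.
So there are 2 positive, 1 zero pivots.
The rank is the number of nonzero pivots: 2.

2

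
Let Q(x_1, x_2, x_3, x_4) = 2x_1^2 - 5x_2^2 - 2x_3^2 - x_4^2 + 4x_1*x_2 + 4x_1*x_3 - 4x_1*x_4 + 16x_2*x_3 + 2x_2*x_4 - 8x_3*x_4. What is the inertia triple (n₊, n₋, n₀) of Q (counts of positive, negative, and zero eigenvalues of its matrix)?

(2, 2, 0)

Write A = [[2, 2, 2, -2], [2, -5, 8, 1], [2, 8, -2, -4], [-2, 1, -4, -1]].
Applying the same elementary operations to the rows and columns of A produces a congruent diagonal matrix with entries 2, -7, 8/7, -2.
That gives 2 positive, 2 negative pivots.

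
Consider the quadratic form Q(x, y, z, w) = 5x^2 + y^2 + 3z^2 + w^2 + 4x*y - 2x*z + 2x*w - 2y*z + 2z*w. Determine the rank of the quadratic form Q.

Write A = [[5, 2, -1, 1], [2, 1, -1, 0], [-1, -1, 3, 1], [1, 0, 1, 1]].
Congruent diagonalization of A (simultaneous row and column reduction) yields pivots 5, 1/5, 1, 0.
Counting signs: 3 positive, 1 zero.
The rank is the number of nonzero pivots: 3.

3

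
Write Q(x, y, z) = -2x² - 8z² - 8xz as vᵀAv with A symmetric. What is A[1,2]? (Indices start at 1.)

The coefficient of x·y in Q is 0. For a symmetric A this equals A[1,2] + A[2,1] = 2·A[1,2].
So A[1,2] = 0/2 = 0.

0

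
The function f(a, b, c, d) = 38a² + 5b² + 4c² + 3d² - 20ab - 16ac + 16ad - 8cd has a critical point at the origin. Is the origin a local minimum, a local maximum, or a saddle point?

saddle point

The Hessian at the origin is H = [[76, -20, -16, 16], [-20, 10, 0, 0], [-16, 0, 8, -8], [16, 0, -8, 6]].
Applying the same elementary operations to the rows and columns of H produces a congruent diagonal matrix with entries 76, 90/19, 8/9, -2.
Counting signs: 3 positive, 1 negative.
H is indefinite, so the origin is a saddle point.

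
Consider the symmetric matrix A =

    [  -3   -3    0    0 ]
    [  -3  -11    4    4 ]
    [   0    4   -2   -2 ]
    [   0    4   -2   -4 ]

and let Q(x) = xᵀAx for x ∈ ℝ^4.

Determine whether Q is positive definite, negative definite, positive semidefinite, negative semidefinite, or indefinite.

Congruent diagonalization of A (simultaneous row and column reduction) yields pivots -3, -8, 0, -2.
Counting signs: 3 negative, 1 zero.
Hence Q is negative semidefinite.

negative semidefinite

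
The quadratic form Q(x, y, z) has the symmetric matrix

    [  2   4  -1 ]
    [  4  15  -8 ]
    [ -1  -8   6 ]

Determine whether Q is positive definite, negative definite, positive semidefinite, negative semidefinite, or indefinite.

Row-reducing A symmetrically gives the diagonal entries 2, 7, 5/14.
That gives 3 positive pivots.
Hence Q is positive definite.

positive definite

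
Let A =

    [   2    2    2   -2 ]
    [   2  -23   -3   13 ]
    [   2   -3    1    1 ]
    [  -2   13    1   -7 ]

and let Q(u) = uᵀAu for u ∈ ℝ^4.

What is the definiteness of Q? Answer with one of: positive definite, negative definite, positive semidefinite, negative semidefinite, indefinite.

Congruent diagonalization of A (simultaneous row and column reduction) yields pivots 2, -25, 0, 0.
That gives 1 positive, 1 negative, 2 zero pivots.
Hence Q is indefinite.

indefinite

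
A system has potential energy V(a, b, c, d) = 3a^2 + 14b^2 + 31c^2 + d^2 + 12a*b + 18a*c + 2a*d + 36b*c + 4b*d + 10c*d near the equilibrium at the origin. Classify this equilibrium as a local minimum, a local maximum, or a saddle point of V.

saddle point

The Hessian at the origin is H = [[6, 12, 18, 2], [12, 28, 36, 4], [18, 36, 62, 10], [2, 4, 10, 2]].
Symmetric row and column elimination reduces H to a congruent diagonal form with pivots 6, 4, 8, -2/3.
So there are 3 positive, 1 negative pivots.
H is indefinite, so the origin is a saddle point.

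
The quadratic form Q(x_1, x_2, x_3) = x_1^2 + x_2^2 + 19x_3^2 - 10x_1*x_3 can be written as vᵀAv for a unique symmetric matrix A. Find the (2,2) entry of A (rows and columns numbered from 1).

The coefficient of x_2^2 in Q is 1, and that is exactly A[2,2].

1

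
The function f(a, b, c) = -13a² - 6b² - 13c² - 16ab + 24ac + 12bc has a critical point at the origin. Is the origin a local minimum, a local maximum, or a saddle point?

local maximum

The Hessian at the origin is H = [[-26, -16, 24], [-16, -12, 12], [24, 12, -26]].
Symmetric row and column elimination reduces H to a congruent diagonal form with pivots -26, -28/13, -2/7.
Counting signs: 3 negative.
H is negative definite, so the origin is a strict local maximum.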